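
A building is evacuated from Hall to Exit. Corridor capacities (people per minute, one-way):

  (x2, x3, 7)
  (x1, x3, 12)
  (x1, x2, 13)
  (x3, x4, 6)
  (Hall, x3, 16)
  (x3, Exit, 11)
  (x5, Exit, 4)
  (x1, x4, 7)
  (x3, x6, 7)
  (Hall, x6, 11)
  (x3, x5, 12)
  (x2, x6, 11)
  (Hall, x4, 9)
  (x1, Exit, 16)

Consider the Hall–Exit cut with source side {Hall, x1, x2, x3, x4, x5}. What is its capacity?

Edges leaving {Hall, x1, x2, x3, x4, x5}: Hall→x6 (11), x1→Exit (16), x2→x6 (11), x3→x6 (7), x3→Exit (11), x5→Exit (4).
Cut capacity = 11 + 16 + 11 + 7 + 11 + 4 = 60.

60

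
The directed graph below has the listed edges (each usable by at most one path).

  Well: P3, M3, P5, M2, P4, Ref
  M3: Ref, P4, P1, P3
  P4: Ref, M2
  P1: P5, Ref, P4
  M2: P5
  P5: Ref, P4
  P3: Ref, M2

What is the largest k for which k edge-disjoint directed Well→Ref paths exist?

5

Assign every edge capacity 1; by Menger, the answer equals the max flow.
Path Well→Ref (+1); total 1.
Path Well→P3→Ref (+1); total 2.
Path Well→M3→Ref (+1); total 3.
Path Well→P4→Ref (+1); total 4.
Path Well→P5→Ref (+1); total 5.
No residual Well→Ref path; max flow = 5.
Certifying cut of size 5: {P4→Ref, P5→Ref, Well→M3, Well→P3, Well→Ref}.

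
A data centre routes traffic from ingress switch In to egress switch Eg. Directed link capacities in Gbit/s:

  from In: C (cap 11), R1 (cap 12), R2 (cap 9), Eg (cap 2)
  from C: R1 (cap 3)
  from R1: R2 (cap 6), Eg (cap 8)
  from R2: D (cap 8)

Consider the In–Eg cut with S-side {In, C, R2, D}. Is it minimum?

Given cut capacity: 12 + 2 + 3 = 17.
Augment In→Eg: bottleneck 2, flow now 2.
Augment In→R1→Eg: bottleneck 8, flow now 10.
No augmenting path remains; maximum flow = 10.
In the residual graph, reachable from In: {In, C, R1, R2, D}.
Min-cut edges: In→Eg (2), R1→Eg (8); capacity 2 + 8 = 10.
Cut capacity 17 exceeds the max flow 10, so it is not minimum.

No — its capacity is 17, but the minimum cut has capacity 10.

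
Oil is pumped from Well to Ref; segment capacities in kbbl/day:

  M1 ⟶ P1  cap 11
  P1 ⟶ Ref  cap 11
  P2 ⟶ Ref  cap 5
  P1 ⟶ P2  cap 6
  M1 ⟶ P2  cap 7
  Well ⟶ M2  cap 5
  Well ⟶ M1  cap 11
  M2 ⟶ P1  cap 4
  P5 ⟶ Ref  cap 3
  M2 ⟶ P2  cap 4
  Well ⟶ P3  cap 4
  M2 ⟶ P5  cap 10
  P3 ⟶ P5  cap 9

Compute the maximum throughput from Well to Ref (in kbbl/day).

19

Augment Well→M2→P1→Ref: bottleneck 4, flow now 4.
Augment Well→M2→P2→Ref: bottleneck 1, flow now 5.
Augment Well→P3→P5→Ref: bottleneck 3, flow now 8.
Augment Well→M1→P1→Ref: bottleneck 7, flow now 15.
Augment Well→M1→P2→Ref: bottleneck 4, flow now 19.
No augmenting path remains; maximum flow = 19.
In the residual graph, reachable from Well: {Well, P3, P5}.
Min-cut edges: Well→M2 (5), Well→M1 (11), P5→Ref (3); capacity 5 + 11 + 3 = 19.
This cut is saturated, so no flow can exceed 19.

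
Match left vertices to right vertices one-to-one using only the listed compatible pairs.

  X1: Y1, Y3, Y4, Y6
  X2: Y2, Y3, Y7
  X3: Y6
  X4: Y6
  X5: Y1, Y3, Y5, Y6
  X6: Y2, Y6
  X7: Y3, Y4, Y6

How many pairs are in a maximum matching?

6

Unit-capacity flow: source→left, listed edges, right→sink; max matching = max flow.
Augmenting path X1→Y1 (+1); matched 1.
Augmenting path X2→Y2 (+1); matched 2.
Augmenting path X3→Y6 (+1); matched 3.
Augmenting path X5→Y3 (+1); matched 4.
Augmenting path X7→Y4 (+1); matched 5.
Augmenting path X6→Y2→X2→Y7 (+1); matched 6.
No augmenting path remains; maximum matching = 6.
König certificate: {X1, X2, X5, X6, X7, Y6} is a vertex cover of size 6 (every listed pair touches it), so no matching can be larger.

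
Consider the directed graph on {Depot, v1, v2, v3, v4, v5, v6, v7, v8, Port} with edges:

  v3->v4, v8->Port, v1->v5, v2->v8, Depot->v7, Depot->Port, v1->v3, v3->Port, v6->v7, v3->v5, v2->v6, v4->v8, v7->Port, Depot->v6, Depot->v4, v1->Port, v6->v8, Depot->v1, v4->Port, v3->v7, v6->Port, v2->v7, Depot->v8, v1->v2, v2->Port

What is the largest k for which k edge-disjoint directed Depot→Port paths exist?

6

Assign every edge capacity 1; by Menger, the answer equals the max flow.
Path Depot→Port (+1); total 1.
Path Depot→v1→Port (+1); total 2.
Path Depot→v4→Port (+1); total 3.
Path Depot→v6→Port (+1); total 4.
Path Depot→v7→Port (+1); total 5.
Path Depot→v8→Port (+1); total 6.
No residual Depot→Port path; max flow = 6.
Certifying cut of size 6: {Depot→Port, Depot→v1, Depot→v4, Depot→v6, Depot→v7, Depot→v8}.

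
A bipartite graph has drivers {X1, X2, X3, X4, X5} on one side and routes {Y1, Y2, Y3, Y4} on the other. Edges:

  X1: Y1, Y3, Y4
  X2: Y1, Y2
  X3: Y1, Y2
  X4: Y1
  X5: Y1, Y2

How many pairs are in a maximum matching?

3

Unit-capacity flow: source→left, listed edges, right→sink; max matching = max flow.
Augmenting path X1→Y1 (+1); matched 1.
Augmenting path X2→Y2 (+1); matched 2.
Augmenting path X3→Y1→X1→Y3 (+1); matched 3.
No augmenting path remains; maximum matching = 3.
König certificate: {X1, Y1, Y2} is a vertex cover of size 3 (every listed pair touches it), so no matching can be larger.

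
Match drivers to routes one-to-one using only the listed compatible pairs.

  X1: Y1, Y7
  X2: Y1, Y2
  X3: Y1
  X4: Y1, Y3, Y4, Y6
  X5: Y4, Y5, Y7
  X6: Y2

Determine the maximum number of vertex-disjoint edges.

Unit-capacity flow: source→left, listed edges, right→sink; max matching = max flow.
Augmenting path X1→Y1 (+1); matched 1.
Augmenting path X2→Y2 (+1); matched 2.
Augmenting path X4→Y3 (+1); matched 3.
Augmenting path X5→Y4 (+1); matched 4.
Augmenting path X3→Y1→X1→Y7 (+1); matched 5.
No augmenting path remains; maximum matching = 5.
König certificate: {X1, X4, X5, Y1, Y2} is a vertex cover of size 5 (every listed pair touches it), so no matching can be larger.

5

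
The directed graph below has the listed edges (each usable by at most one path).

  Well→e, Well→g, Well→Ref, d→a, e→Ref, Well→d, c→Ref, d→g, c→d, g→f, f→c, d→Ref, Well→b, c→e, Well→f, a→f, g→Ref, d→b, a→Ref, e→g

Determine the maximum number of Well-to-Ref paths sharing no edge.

5

Assign every edge capacity 1; by Menger, the answer equals the max flow.
Path Well→Ref (+1); total 1.
Path Well→d→Ref (+1); total 2.
Path Well→e→Ref (+1); total 3.
Path Well→g→Ref (+1); total 4.
Path Well→f→c→Ref (+1); total 5.
No residual Well→Ref path; max flow = 5.
Certifying cut of size 5: {Well→Ref, Well→d, Well→e, Well→f, Well→g}.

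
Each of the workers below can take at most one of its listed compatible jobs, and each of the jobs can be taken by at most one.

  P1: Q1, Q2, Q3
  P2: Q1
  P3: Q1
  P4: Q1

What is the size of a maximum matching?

2

Unit-capacity flow: source→left, listed edges, right→sink; max matching = max flow.
Augmenting path P1→Q1 (+1); matched 1.
Augmenting path P2→Q1→P1→Q2 (+1); matched 2.
No augmenting path remains; maximum matching = 2.
König certificate: {P1, Q1} is a vertex cover of size 2 (every listed pair touches it), so no matching can be larger.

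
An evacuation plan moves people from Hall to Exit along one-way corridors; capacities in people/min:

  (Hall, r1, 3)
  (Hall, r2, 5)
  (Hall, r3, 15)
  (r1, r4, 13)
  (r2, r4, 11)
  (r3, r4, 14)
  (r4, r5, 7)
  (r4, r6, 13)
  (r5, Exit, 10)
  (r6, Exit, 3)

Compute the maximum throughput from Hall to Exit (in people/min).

Augment Hall→r1→r4→r5→Exit: bottleneck 3, flow now 3.
Augment Hall→r2→r4→r5→Exit: bottleneck 4, flow now 7.
Augment Hall→r2→r4→r6→Exit: bottleneck 1, flow now 8.
Augment Hall→r3→r4→r6→Exit: bottleneck 2, flow now 10.
No augmenting path remains; maximum flow = 10.
In the residual graph, reachable from Hall: {Hall, r1, r2, r3, r4, r6}.
Min-cut edges: r4→r5 (7), r6→Exit (3); capacity 7 + 3 = 10.
This cut is saturated, so no flow can exceed 10.

10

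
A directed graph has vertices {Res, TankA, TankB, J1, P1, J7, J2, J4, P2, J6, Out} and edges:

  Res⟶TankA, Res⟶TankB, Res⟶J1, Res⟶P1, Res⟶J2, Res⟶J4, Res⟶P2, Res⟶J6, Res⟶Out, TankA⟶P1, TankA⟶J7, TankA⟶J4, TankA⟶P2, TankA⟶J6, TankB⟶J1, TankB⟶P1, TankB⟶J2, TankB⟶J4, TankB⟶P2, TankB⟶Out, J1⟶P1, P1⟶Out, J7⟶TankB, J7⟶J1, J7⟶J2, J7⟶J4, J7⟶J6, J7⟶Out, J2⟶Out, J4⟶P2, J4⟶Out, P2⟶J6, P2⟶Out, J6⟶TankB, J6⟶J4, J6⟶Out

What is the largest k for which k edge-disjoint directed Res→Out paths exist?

8

Assign every edge capacity 1; by Menger, the answer equals the max flow.
Path Res→Out (+1); total 1.
Path Res→TankB→Out (+1); total 2.
Path Res→P1→Out (+1); total 3.
Path Res→J2→Out (+1); total 4.
Path Res→J4→Out (+1); total 5.
Path Res→P2→Out (+1); total 6.
Path Res→J6→Out (+1); total 7.
Path Res→TankA→J7→Out (+1); total 8.
No residual Res→Out path; max flow = 8.
Certifying cut of size 8: {P1→Out, Res→J2, Res→J4, Res→J6, Res→Out, Res→P2, Res→TankA, Res→TankB}.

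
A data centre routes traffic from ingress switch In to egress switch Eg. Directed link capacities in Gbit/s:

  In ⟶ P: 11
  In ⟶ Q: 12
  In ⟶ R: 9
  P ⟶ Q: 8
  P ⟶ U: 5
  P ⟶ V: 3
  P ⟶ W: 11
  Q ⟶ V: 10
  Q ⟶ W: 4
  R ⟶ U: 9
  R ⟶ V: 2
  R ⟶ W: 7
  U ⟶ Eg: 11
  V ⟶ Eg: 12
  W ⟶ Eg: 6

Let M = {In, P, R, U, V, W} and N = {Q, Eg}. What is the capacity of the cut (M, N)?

49

Edges leaving {In, P, R, U, V, W}: In→Q (12), P→Q (8), U→Eg (11), V→Eg (12), W→Eg (6).
Cut capacity = 12 + 8 + 11 + 12 + 6 = 49.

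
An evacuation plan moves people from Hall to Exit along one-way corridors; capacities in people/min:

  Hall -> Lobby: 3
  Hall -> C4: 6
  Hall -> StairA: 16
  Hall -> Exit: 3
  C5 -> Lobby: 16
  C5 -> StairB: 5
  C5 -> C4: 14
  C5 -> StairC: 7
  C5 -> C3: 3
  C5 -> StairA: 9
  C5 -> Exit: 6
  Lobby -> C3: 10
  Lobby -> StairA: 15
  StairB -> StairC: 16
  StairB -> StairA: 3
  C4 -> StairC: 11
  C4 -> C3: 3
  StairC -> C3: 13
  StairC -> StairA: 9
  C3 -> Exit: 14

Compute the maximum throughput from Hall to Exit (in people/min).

12

Augment Hall→Exit: bottleneck 3, flow now 3.
Augment Hall→Lobby→C3→Exit: bottleneck 3, flow now 6.
Augment Hall→C4→C3→Exit: bottleneck 3, flow now 9.
Augment Hall→C4→StairC→C3→Exit: bottleneck 3, flow now 12.
No augmenting path remains; maximum flow = 12.
In the residual graph, reachable from Hall: {Hall, StairA}.
Min-cut edges: Hall→Lobby (3), Hall→C4 (6), Hall→Exit (3); capacity 3 + 6 + 3 = 12.
This cut is saturated, so no flow can exceed 12.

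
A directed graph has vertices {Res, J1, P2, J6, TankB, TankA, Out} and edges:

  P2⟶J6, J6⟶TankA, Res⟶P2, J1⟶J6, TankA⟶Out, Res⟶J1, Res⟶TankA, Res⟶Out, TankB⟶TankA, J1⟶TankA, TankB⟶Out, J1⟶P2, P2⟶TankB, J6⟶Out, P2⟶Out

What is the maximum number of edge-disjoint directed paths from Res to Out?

4

Assign every edge capacity 1; by Menger, the answer equals the max flow.
Path Res→Out (+1); total 1.
Path Res→P2→Out (+1); total 2.
Path Res→TankA→Out (+1); total 3.
Path Res→J1→J6→Out (+1); total 4.
No residual Res→Out path; max flow = 4.
Certifying cut of size 4: {Res→J1, Res→Out, Res→P2, Res→TankA}.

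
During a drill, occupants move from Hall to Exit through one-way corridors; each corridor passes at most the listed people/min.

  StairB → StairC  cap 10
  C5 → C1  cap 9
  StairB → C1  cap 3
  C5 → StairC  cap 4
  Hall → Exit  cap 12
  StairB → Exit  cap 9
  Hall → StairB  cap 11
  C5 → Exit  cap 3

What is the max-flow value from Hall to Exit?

Augment Hall→Exit: bottleneck 12, flow now 12.
Augment Hall→StairB→Exit: bottleneck 9, flow now 21.
No augmenting path remains; maximum flow = 21.
In the residual graph, reachable from Hall: {Hall, StairB, C1, StairC}.
Min-cut edges: Hall→Exit (12), StairB→Exit (9); capacity 12 + 9 = 21.
This cut is saturated, so no flow can exceed 21.

21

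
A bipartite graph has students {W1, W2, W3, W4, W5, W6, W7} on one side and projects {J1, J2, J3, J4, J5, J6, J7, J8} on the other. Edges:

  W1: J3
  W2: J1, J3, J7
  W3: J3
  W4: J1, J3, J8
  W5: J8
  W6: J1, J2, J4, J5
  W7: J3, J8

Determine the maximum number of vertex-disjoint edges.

5

Unit-capacity flow: source→left, listed edges, right→sink; max matching = max flow.
Augmenting path W1→J3 (+1); matched 1.
Augmenting path W2→J1 (+1); matched 2.
Augmenting path W4→J8 (+1); matched 3.
Augmenting path W6→J2 (+1); matched 4.
Augmenting path W5→J8→W4→J1→W2→J7 (+1); matched 5.
No augmenting path remains; maximum matching = 5.
König certificate: {W2, W4, W6, J3, J8} is a vertex cover of size 5 (every listed pair touches it), so no matching can be larger.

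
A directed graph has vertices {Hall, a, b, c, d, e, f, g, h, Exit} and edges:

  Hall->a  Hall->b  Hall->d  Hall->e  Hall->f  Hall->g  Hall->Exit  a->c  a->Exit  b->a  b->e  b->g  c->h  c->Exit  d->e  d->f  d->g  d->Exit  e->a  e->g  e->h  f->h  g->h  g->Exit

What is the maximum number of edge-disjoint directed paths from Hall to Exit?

Assign every edge capacity 1; by Menger, the answer equals the max flow.
Path Hall→Exit (+1); total 1.
Path Hall→a→Exit (+1); total 2.
Path Hall→d→Exit (+1); total 3.
Path Hall→g→Exit (+1); total 4.
Path Hall→b→a→c→Exit (+1); total 5.
No residual Hall→Exit path; max flow = 5.
Certifying cut of size 5: {Hall→Exit, Hall→d, a→Exit, a→c, g→Exit}.

5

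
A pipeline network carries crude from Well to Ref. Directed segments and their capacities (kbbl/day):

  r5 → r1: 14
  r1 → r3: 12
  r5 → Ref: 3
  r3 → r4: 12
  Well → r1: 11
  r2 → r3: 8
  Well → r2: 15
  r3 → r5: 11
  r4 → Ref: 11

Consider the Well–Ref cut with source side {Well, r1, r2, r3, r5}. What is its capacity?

Edges leaving {Well, r1, r2, r3, r5}: r3→r4 (12), r5→Ref (3).
Cut capacity = 12 + 3 = 15.

15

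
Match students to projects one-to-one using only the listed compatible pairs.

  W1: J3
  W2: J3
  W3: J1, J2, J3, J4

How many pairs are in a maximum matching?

2

Unit-capacity flow: source→left, listed edges, right→sink; max matching = max flow.
Augmenting path W1→J3 (+1); matched 1.
Augmenting path W3→J1 (+1); matched 2.
No augmenting path remains; maximum matching = 2.
König certificate: {W3, J3} is a vertex cover of size 2 (every listed pair touches it), so no matching can be larger.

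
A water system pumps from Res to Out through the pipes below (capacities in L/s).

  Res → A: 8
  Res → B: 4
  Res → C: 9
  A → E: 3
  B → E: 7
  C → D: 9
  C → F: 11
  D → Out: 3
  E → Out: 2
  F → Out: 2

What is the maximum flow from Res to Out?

7

Augment Res→A→E→Out: bottleneck 2, flow now 2.
Augment Res→C→D→Out: bottleneck 3, flow now 5.
Augment Res→C→F→Out: bottleneck 2, flow now 7.
No augmenting path remains; maximum flow = 7.
In the residual graph, reachable from Res: {Res, A, B, C, D, E, F}.
Min-cut edges: D→Out (3), E→Out (2), F→Out (2); capacity 3 + 2 + 2 = 7.
This cut is saturated, so no flow can exceed 7.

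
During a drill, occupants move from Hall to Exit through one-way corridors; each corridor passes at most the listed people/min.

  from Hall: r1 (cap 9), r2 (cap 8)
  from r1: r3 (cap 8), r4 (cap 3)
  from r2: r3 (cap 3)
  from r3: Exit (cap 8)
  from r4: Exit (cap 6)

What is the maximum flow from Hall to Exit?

Augment Hall→r1→r3→Exit: bottleneck 8, flow now 8.
Augment Hall→r1→r4→Exit: bottleneck 1, flow now 9.
Augment Hall→r2→r3→r1→r4→Exit: bottleneck 2, flow now 11. (uses reverse residual edge)
No augmenting path remains; maximum flow = 11.
In the residual graph, reachable from Hall: {Hall, r1, r2, r3}.
Min-cut edges: r1→r4 (3), r3→Exit (8); capacity 3 + 8 = 11.
This cut is saturated, so no flow can exceed 11.

11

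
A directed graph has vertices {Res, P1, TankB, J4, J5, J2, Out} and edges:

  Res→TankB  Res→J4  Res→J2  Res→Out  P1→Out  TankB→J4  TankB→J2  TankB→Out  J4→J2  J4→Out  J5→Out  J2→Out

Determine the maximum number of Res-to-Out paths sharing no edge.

Assign every edge capacity 1; by Menger, the answer equals the max flow.
Path Res→Out (+1); total 1.
Path Res→TankB→Out (+1); total 2.
Path Res→J4→Out (+1); total 3.
Path Res→J2→Out (+1); total 4.
No residual Res→Out path; max flow = 4.
Certifying cut of size 4: {Res→J2, Res→J4, Res→Out, Res→TankB}.

4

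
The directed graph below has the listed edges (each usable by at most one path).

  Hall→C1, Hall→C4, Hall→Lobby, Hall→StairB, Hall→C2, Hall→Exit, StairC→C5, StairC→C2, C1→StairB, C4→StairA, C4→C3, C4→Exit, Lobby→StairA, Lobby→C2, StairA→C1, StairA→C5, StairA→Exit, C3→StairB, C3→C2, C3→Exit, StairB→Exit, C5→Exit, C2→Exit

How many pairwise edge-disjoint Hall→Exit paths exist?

Assign every edge capacity 1; by Menger, the answer equals the max flow.
Path Hall→Exit (+1); total 1.
Path Hall→C4→Exit (+1); total 2.
Path Hall→StairB→Exit (+1); total 3.
Path Hall→C2→Exit (+1); total 4.
Path Hall→Lobby→StairA→Exit (+1); total 5.
No residual Hall→Exit path; max flow = 5.
Certifying cut of size 5: {Hall→C2, Hall→C4, Hall→Exit, Hall→Lobby, StairB→Exit}.

5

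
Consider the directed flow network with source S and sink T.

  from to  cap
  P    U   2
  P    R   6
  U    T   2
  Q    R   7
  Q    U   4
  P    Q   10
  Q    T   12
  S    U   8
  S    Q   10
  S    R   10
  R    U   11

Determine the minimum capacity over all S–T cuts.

Augment S→Q→T: bottleneck 10, flow now 10.
Augment S→U→T: bottleneck 2, flow now 12.
No augmenting path remains; maximum flow = 12.
By max-flow min-cut, the minimum cut capacity equals the max flow.
In the residual graph, reachable from S: {S, R, U}.
Min-cut edges: S→Q (10), U→T (2); capacity 10 + 2 = 12.

12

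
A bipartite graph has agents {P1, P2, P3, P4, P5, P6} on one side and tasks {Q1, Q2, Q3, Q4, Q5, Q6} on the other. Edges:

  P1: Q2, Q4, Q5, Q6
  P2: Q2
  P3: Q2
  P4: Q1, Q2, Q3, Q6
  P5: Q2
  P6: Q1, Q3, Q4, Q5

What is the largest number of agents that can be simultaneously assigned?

4

Unit-capacity flow: source→left, listed edges, right→sink; max matching = max flow.
Augmenting path P1→Q2 (+1); matched 1.
Augmenting path P4→Q1 (+1); matched 2.
Augmenting path P6→Q3 (+1); matched 3.
Augmenting path P2→Q2→P1→Q4 (+1); matched 4.
No augmenting path remains; maximum matching = 4.
König certificate: {P1, P4, P6, Q2} is a vertex cover of size 4 (every listed pair touches it), so no matching can be larger.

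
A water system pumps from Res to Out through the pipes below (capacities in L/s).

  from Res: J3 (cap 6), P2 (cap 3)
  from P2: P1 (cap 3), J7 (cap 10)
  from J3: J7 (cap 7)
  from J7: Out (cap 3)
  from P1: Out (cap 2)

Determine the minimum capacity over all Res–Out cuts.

5

Augment Res→P2→J7→Out: bottleneck 3, flow now 3.
Augment Res→J3→J7→P2→P1→Out: bottleneck 2, flow now 5. (uses reverse residual edge)
No augmenting path remains; maximum flow = 5.
By max-flow min-cut, the minimum cut capacity equals the max flow.
In the residual graph, reachable from Res: {Res, P2, J3, J7, P1}.
Min-cut edges: J7→Out (3), P1→Out (2); capacity 3 + 2 = 5.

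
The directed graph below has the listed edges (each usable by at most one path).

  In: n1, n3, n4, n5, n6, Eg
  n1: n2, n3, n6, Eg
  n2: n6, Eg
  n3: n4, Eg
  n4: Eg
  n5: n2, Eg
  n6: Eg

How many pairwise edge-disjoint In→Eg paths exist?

Assign every edge capacity 1; by Menger, the answer equals the max flow.
Path In→Eg (+1); total 1.
Path In→n1→Eg (+1); total 2.
Path In→n3→Eg (+1); total 3.
Path In→n4→Eg (+1); total 4.
Path In→n5→Eg (+1); total 5.
Path In→n6→Eg (+1); total 6.
No residual In→Eg path; max flow = 6.
Certifying cut of size 6: {In→Eg, In→n1, In→n3, In→n4, In→n5, In→n6}.

6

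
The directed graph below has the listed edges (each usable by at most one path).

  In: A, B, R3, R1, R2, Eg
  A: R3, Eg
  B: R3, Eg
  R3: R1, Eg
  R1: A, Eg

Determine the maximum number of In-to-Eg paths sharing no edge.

Assign every edge capacity 1; by Menger, the answer equals the max flow.
Path In→Eg (+1); total 1.
Path In→A→Eg (+1); total 2.
Path In→B→Eg (+1); total 3.
Path In→R3→Eg (+1); total 4.
Path In→R1→Eg (+1); total 5.
No residual In→Eg path; max flow = 5.
Certifying cut of size 5: {In→A, In→B, In→Eg, In→R1, In→R3}.

5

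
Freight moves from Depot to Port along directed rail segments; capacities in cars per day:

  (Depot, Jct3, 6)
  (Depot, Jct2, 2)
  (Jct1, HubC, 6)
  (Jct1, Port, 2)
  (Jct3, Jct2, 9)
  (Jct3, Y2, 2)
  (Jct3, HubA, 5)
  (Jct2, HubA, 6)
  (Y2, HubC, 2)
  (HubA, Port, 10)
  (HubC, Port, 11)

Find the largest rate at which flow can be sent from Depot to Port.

8

Augment Depot→Jct3→HubA→Port: bottleneck 5, flow now 5.
Augment Depot→Jct2→HubA→Port: bottleneck 2, flow now 7.
Augment Depot→Jct3→Jct2→HubA→Port: bottleneck 1, flow now 8.
No augmenting path remains; maximum flow = 8.
In the residual graph, reachable from Depot: {Depot}.
Min-cut edges: Depot→Jct3 (6), Depot→Jct2 (2); capacity 6 + 2 = 8.
This cut is saturated, so no flow can exceed 8.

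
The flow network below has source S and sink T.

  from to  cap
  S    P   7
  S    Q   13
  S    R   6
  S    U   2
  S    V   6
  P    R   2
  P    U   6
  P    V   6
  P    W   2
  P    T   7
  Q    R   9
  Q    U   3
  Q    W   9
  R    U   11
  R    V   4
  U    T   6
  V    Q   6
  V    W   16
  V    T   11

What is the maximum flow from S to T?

23

Augment S→P→T: bottleneck 7, flow now 7.
Augment S→U→T: bottleneck 2, flow now 9.
Augment S→V→T: bottleneck 6, flow now 15.
Augment S→Q→U→T: bottleneck 3, flow now 18.
Augment S→R→U→T: bottleneck 1, flow now 19.
Augment S→R→V→T: bottleneck 4, flow now 23.
No augmenting path remains; maximum flow = 23.
In the residual graph, reachable from S: {S, Q, R, U, W}.
Min-cut edges: S→P (7), S→V (6), R→V (4), U→T (6); capacity 7 + 6 + 4 + 6 = 23.
This cut is saturated, so no flow can exceed 23.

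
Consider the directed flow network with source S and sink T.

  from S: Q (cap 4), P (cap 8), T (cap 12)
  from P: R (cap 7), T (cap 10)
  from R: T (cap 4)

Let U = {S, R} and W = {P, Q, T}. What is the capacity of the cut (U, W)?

Edges leaving {S, R}: S→P (8), S→Q (4), S→T (12), R→T (4).
Cut capacity = 8 + 4 + 12 + 4 = 28.

28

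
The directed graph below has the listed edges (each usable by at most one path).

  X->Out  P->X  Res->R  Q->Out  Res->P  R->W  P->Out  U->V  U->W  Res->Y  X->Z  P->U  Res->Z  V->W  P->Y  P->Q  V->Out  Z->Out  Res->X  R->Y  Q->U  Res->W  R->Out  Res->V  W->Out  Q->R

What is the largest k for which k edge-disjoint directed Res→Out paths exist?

6

Assign every edge capacity 1; by Menger, the answer equals the max flow.
Path Res→P→Out (+1); total 1.
Path Res→R→Out (+1); total 2.
Path Res→V→Out (+1); total 3.
Path Res→W→Out (+1); total 4.
Path Res→X→Out (+1); total 5.
Path Res→Z→Out (+1); total 6.
No residual Res→Out path; max flow = 6.
Certifying cut of size 6: {Res→P, Res→R, Res→V, Res→W, Res→X, Res→Z}.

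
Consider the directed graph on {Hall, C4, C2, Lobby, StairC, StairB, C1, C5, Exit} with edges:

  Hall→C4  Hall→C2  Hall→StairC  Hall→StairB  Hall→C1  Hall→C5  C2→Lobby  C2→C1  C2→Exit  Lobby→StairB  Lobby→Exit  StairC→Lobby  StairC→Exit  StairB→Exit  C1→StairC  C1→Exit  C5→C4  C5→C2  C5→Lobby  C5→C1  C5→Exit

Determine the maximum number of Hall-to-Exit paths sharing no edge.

5

Assign every edge capacity 1; by Menger, the answer equals the max flow.
Path Hall→C2→Exit (+1); total 1.
Path Hall→StairC→Exit (+1); total 2.
Path Hall→StairB→Exit (+1); total 3.
Path Hall→C1→Exit (+1); total 4.
Path Hall→C5→Exit (+1); total 5.
No residual Hall→Exit path; max flow = 5.
Certifying cut of size 5: {Hall→C1, Hall→C2, Hall→C5, Hall→StairB, Hall→StairC}.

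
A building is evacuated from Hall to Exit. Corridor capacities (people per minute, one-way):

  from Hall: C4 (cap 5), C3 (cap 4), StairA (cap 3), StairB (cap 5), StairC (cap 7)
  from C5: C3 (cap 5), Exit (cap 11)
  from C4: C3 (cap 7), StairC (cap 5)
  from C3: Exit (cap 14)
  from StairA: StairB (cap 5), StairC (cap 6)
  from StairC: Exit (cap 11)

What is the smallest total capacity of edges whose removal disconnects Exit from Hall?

Augment Hall→C3→Exit: bottleneck 4, flow now 4.
Augment Hall→StairC→Exit: bottleneck 7, flow now 11.
Augment Hall→C4→C3→Exit: bottleneck 5, flow now 16.
Augment Hall→StairA→StairC→Exit: bottleneck 3, flow now 19.
No augmenting path remains; maximum flow = 19.
By max-flow min-cut, the minimum cut capacity equals the max flow.
In the residual graph, reachable from Hall: {Hall, StairB}.
Min-cut edges: Hall→C4 (5), Hall→C3 (4), Hall→StairA (3), Hall→StairC (7); capacity 5 + 4 + 3 + 7 = 19.

19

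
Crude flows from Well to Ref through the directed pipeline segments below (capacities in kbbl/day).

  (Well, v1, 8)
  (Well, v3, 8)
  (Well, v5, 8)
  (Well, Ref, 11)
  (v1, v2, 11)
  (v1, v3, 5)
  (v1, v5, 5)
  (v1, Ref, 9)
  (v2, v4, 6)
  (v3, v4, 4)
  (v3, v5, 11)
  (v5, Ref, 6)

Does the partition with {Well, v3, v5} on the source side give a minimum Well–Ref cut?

No — its capacity is 29, but the minimum cut has capacity 25.

Given cut capacity: 8 + 11 + 4 + 6 = 29.
Augment Well→Ref: bottleneck 11, flow now 11.
Augment Well→v1→Ref: bottleneck 8, flow now 19.
Augment Well→v5→Ref: bottleneck 6, flow now 25.
No augmenting path remains; maximum flow = 25.
In the residual graph, reachable from Well: {Well, v3, v4, v5}.
Min-cut edges: Well→v1 (8), Well→Ref (11), v5→Ref (6); capacity 8 + 11 + 6 = 25.
Cut capacity 29 exceeds the max flow 25, so it is not minimum.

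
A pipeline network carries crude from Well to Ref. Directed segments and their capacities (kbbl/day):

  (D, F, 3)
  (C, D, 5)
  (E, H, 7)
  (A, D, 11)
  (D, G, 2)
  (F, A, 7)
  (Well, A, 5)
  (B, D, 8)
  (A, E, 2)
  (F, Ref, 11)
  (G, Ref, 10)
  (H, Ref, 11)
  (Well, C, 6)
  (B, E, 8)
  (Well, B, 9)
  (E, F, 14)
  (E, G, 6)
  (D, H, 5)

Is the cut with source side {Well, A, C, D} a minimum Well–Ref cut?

No — its capacity is 21, but the minimum cut has capacity 19.

Given cut capacity: 9 + 2 + 3 + 2 + 5 = 21.
Augment Well→A→D→F→Ref: bottleneck 3, flow now 3.
Augment Well→A→D→G→Ref: bottleneck 2, flow now 5.
Augment Well→B→D→H→Ref: bottleneck 5, flow now 10.
Augment Well→B→E→F→Ref: bottleneck 4, flow now 14.
Augment Well→C→D→A→E→F→Ref: bottleneck 2, flow now 16. (uses reverse residual edge)
Augment Well→C→D→B→E→F→Ref: bottleneck 2, flow now 18. (uses reverse residual edge)
Augment Well→C→D→B→E→G→Ref: bottleneck 1, flow now 19. (uses reverse residual edge)
No augmenting path remains; maximum flow = 19.
In the residual graph, reachable from Well: {Well, C}.
Min-cut edges: Well→A (5), Well→B (9), C→D (5); capacity 5 + 9 + 5 = 19.
Cut capacity 21 exceeds the max flow 19, so it is not minimum.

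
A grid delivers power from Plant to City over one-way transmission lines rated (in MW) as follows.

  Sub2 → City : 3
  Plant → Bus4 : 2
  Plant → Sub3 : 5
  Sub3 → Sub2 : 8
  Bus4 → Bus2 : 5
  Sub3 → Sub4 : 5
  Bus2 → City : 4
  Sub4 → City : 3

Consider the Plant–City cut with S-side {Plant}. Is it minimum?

Yes — it is a minimum cut (capacity 7).

Given cut capacity: 5 + 2 = 7.
Augment Plant→Sub3→Sub4→City: bottleneck 3, flow now 3.
Augment Plant→Sub3→Sub2→City: bottleneck 2, flow now 5.
Augment Plant→Bus4→Bus2→City: bottleneck 2, flow now 7.
No augmenting path remains; maximum flow = 7.
Cut capacity 7 equals the max flow, so it is a minimum cut.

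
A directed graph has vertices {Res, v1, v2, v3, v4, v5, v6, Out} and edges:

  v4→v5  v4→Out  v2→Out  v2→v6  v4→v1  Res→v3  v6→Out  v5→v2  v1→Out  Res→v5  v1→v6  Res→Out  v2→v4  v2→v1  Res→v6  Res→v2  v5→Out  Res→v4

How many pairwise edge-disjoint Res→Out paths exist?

Assign every edge capacity 1; by Menger, the answer equals the max flow.
Path Res→Out (+1); total 1.
Path Res→v2→Out (+1); total 2.
Path Res→v4→Out (+1); total 3.
Path Res→v5→Out (+1); total 4.
Path Res→v6→Out (+1); total 5.
No residual Res→Out path; max flow = 5.
Certifying cut of size 5: {Res→Out, Res→v2, Res→v4, Res→v5, Res→v6}.

5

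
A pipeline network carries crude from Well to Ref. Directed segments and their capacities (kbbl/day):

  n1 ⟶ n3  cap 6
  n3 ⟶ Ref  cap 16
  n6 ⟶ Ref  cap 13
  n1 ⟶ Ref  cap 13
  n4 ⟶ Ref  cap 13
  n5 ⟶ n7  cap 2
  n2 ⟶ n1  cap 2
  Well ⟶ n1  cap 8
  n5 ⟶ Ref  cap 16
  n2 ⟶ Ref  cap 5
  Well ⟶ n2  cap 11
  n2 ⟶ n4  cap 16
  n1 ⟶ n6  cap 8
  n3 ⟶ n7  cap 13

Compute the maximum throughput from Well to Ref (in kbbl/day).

Augment Well→n1→Ref: bottleneck 8, flow now 8.
Augment Well→n2→Ref: bottleneck 5, flow now 13.
Augment Well→n2→n1→Ref: bottleneck 2, flow now 15.
Augment Well→n2→n4→Ref: bottleneck 4, flow now 19.
No augmenting path remains; maximum flow = 19.
In the residual graph, reachable from Well: {Well}.
Min-cut edges: Well→n1 (8), Well→n2 (11); capacity 8 + 11 = 19.
This cut is saturated, so no flow can exceed 19.

19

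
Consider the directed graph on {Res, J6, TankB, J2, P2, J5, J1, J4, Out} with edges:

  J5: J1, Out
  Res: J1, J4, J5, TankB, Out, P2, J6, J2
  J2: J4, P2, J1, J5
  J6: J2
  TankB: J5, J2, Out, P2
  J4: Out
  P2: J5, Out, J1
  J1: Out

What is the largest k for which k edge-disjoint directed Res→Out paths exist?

6

Assign every edge capacity 1; by Menger, the answer equals the max flow.
Path Res→Out (+1); total 1.
Path Res→TankB→Out (+1); total 2.
Path Res→P2→Out (+1); total 3.
Path Res→J5→Out (+1); total 4.
Path Res→J1→Out (+1); total 5.
Path Res→J4→Out (+1); total 6.
No residual Res→Out path; max flow = 6.
Certifying cut of size 6: {J1→Out, J4→Out, J5→Out, P2→Out, Res→Out, Res→TankB}.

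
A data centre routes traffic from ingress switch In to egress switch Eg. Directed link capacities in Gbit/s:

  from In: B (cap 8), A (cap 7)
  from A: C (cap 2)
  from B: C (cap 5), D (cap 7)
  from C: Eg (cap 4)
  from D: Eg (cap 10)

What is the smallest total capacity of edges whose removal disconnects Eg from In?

Augment In→A→C→Eg: bottleneck 2, flow now 2.
Augment In→B→C→Eg: bottleneck 2, flow now 4.
Augment In→B→D→Eg: bottleneck 6, flow now 10.
No augmenting path remains; maximum flow = 10.
By max-flow min-cut, the minimum cut capacity equals the max flow.
In the residual graph, reachable from In: {In, A}.
Min-cut edges: In→B (8), A→C (2); capacity 8 + 2 = 10.

10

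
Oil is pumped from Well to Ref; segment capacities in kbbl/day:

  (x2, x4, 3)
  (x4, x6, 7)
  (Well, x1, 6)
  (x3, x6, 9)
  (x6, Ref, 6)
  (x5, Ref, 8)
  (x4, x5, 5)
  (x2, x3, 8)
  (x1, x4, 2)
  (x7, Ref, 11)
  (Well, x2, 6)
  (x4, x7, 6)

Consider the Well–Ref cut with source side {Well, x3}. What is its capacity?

21

Edges leaving {Well, x3}: Well→x1 (6), Well→x2 (6), x3→x6 (9).
Cut capacity = 6 + 6 + 9 = 21.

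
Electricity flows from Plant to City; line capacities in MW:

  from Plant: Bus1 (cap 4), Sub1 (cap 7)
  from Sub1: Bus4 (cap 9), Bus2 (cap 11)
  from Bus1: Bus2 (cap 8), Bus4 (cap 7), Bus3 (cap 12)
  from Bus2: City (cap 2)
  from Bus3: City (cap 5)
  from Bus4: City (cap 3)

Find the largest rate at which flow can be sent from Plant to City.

Augment Plant→Sub1→Bus2→City: bottleneck 2, flow now 2.
Augment Plant→Sub1→Bus4→City: bottleneck 3, flow now 5.
Augment Plant→Bus1→Bus3→City: bottleneck 4, flow now 9.
No augmenting path remains; maximum flow = 9.
In the residual graph, reachable from Plant: {Plant, Sub1, Bus2, Bus4}.
Min-cut edges: Plant→Bus1 (4), Bus2→City (2), Bus4→City (3); capacity 4 + 2 + 3 = 9.
This cut is saturated, so no flow can exceed 9.

9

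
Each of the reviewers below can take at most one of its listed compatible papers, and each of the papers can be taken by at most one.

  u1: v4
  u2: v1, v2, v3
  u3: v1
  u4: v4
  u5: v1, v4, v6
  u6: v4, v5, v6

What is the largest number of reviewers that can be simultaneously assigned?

5

Unit-capacity flow: source→left, listed edges, right→sink; max matching = max flow.
Augmenting path u1→v4 (+1); matched 1.
Augmenting path u2→v1 (+1); matched 2.
Augmenting path u5→v6 (+1); matched 3.
Augmenting path u6→v5 (+1); matched 4.
Augmenting path u3→v1→u2→v2 (+1); matched 5.
No augmenting path remains; maximum matching = 5.
König certificate: {u2, u3, u5, u6, v4} is a vertex cover of size 5 (every listed pair touches it), so no matching can be larger.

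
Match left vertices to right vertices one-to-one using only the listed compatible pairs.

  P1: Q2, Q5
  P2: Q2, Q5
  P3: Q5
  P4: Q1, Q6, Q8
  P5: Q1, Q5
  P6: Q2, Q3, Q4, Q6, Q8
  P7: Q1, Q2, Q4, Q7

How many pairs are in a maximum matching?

6

Unit-capacity flow: source→left, listed edges, right→sink; max matching = max flow.
Augmenting path P1→Q2 (+1); matched 1.
Augmenting path P2→Q5 (+1); matched 2.
Augmenting path P4→Q1 (+1); matched 3.
Augmenting path P6→Q3 (+1); matched 4.
Augmenting path P7→Q4 (+1); matched 5.
Augmenting path P5→Q1→P4→Q6 (+1); matched 6.
No augmenting path remains; maximum matching = 6.
König certificate: {P4, P5, P6, P7, Q2, Q5} is a vertex cover of size 6 (every listed pair touches it), so no matching can be larger.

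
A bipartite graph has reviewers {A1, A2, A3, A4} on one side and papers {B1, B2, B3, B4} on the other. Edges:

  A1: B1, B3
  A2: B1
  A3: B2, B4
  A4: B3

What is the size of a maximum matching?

3

Unit-capacity flow: source→left, listed edges, right→sink; max matching = max flow.
Augmenting path A1→B1 (+1); matched 1.
Augmenting path A3→B2 (+1); matched 2.
Augmenting path A4→B3 (+1); matched 3.
No augmenting path remains; maximum matching = 3.
König certificate: {A3, B1, B3} is a vertex cover of size 3 (every listed pair touches it), so no matching can be larger.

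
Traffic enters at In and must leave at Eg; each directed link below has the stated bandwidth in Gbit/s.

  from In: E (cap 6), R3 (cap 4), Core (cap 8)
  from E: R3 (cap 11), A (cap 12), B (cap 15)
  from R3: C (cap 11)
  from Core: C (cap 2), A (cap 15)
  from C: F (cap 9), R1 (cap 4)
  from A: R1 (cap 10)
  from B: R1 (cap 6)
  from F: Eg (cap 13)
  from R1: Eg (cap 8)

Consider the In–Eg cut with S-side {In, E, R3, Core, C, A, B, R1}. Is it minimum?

Yes — it is a minimum cut (capacity 17).

Given cut capacity: 9 + 8 = 17.
Augment In→E→A→R1→Eg: bottleneck 6, flow now 6.
Augment In→R3→C→F→Eg: bottleneck 4, flow now 10.
Augment In→Core→C→F→Eg: bottleneck 2, flow now 12.
Augment In→Core→A→R1→Eg: bottleneck 2, flow now 14.
Augment In→Core→A→E→R3→C→F→Eg: bottleneck 3, flow now 17. (uses reverse residual edge)
No augmenting path remains; maximum flow = 17.
Cut capacity 17 equals the max flow, so it is a minimum cut.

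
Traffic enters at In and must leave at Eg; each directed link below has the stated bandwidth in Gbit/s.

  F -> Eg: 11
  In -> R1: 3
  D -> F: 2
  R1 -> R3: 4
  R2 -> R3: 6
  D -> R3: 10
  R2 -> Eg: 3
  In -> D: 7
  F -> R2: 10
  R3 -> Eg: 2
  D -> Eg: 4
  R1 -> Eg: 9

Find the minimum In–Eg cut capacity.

Augment In→D→Eg: bottleneck 4, flow now 4.
Augment In→R1→Eg: bottleneck 3, flow now 7.
Augment In→D→F→Eg: bottleneck 2, flow now 9.
Augment In→D→R3→Eg: bottleneck 1, flow now 10.
No augmenting path remains; maximum flow = 10.
By max-flow min-cut, the minimum cut capacity equals the max flow.
In the residual graph, reachable from In: {In}.
Min-cut edges: In→D (7), In→R1 (3); capacity 7 + 3 = 10.

10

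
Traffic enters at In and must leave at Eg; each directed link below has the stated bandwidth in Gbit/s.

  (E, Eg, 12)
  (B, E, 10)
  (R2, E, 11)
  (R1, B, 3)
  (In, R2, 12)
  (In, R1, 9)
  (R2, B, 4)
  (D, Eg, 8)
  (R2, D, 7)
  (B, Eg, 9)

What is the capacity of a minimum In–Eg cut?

15

Augment In→R1→B→Eg: bottleneck 3, flow now 3.
Augment In→R2→B→Eg: bottleneck 4, flow now 7.
Augment In→R2→E→Eg: bottleneck 8, flow now 15.
No augmenting path remains; maximum flow = 15.
By max-flow min-cut, the minimum cut capacity equals the max flow.
In the residual graph, reachable from In: {In, R1}.
Min-cut edges: In→R2 (12), R1→B (3); capacity 12 + 3 = 15.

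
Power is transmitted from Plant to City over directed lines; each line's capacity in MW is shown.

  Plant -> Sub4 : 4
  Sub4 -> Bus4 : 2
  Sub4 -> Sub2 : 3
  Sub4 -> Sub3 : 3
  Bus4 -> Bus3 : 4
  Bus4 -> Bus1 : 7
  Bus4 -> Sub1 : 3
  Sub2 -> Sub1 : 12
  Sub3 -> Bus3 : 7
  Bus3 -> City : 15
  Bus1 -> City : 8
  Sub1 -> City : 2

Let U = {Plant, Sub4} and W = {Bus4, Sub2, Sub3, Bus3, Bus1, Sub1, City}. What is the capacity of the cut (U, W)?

8

Edges leaving {Plant, Sub4}: Sub4→Bus4 (2), Sub4→Sub2 (3), Sub4→Sub3 (3).
Cut capacity = 2 + 3 + 3 = 8.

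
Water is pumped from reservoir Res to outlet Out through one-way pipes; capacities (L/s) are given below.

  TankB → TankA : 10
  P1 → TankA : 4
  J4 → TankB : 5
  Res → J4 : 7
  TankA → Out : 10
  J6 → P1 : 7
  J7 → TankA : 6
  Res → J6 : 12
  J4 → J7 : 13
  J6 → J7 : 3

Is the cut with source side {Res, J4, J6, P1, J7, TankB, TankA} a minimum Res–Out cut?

Yes — it is a minimum cut (capacity 10).

Given cut capacity: 10 = 10.
Augment Res→J4→J7→TankA→Out: bottleneck 6, flow now 6.
Augment Res→J4→TankB→TankA→Out: bottleneck 1, flow now 7.
Augment Res→J6→P1→TankA→Out: bottleneck 3, flow now 10.
No augmenting path remains; maximum flow = 10.
Cut capacity 10 equals the max flow, so it is a minimum cut.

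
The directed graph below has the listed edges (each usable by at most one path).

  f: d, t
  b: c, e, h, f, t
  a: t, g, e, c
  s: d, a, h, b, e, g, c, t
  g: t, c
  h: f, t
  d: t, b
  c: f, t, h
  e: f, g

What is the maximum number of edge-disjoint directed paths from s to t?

8

Assign every edge capacity 1; by Menger, the answer equals the max flow.
Path s→t (+1); total 1.
Path s→a→t (+1); total 2.
Path s→b→t (+1); total 3.
Path s→c→t (+1); total 4.
Path s→d→t (+1); total 5.
Path s→g→t (+1); total 6.
Path s→h→t (+1); total 7.
Path s→e→f→t (+1); total 8.
No residual s→t path; max flow = 8.
Certifying cut of size 8: {s→a, s→b, s→c, s→d, s→e, s→g, s→h, s→t}.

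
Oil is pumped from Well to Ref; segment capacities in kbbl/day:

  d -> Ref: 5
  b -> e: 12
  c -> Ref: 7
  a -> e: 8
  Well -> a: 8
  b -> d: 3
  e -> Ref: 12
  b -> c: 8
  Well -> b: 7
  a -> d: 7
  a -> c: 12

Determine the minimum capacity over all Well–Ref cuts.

Augment Well→a→c→Ref: bottleneck 7, flow now 7.
Augment Well→a→d→Ref: bottleneck 1, flow now 8.
Augment Well→b→d→Ref: bottleneck 3, flow now 11.
Augment Well→b→e→Ref: bottleneck 4, flow now 15.
No augmenting path remains; maximum flow = 15.
By max-flow min-cut, the minimum cut capacity equals the max flow.
In the residual graph, reachable from Well: {Well}.
Min-cut edges: Well→a (8), Well→b (7); capacity 8 + 7 = 15.

15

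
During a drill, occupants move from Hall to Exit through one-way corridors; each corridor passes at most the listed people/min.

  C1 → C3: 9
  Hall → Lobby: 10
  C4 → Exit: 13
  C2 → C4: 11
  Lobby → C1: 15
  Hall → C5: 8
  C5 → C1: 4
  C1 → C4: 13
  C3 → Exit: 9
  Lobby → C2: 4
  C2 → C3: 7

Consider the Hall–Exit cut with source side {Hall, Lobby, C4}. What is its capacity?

Edges leaving {Hall, Lobby, C4}: Hall→C5 (8), Lobby→C2 (4), Lobby→C1 (15), C4→Exit (13).
Cut capacity = 8 + 4 + 15 + 13 = 40.

40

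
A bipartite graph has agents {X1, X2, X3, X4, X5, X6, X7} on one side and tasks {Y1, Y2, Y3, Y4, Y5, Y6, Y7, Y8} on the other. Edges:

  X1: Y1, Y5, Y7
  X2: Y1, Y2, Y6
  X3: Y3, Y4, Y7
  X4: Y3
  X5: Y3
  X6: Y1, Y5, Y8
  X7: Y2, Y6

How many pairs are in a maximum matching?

6

Unit-capacity flow: source→left, listed edges, right→sink; max matching = max flow.
Augmenting path X1→Y1 (+1); matched 1.
Augmenting path X2→Y2 (+1); matched 2.
Augmenting path X3→Y3 (+1); matched 3.
Augmenting path X6→Y5 (+1); matched 4.
Augmenting path X7→Y6 (+1); matched 5.
Augmenting path X4→Y3→X3→Y4 (+1); matched 6.
No augmenting path remains; maximum matching = 6.
König certificate: {X1, X2, X3, X6, X7, Y3} is a vertex cover of size 6 (every listed pair touches it), so no matching can be larger.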